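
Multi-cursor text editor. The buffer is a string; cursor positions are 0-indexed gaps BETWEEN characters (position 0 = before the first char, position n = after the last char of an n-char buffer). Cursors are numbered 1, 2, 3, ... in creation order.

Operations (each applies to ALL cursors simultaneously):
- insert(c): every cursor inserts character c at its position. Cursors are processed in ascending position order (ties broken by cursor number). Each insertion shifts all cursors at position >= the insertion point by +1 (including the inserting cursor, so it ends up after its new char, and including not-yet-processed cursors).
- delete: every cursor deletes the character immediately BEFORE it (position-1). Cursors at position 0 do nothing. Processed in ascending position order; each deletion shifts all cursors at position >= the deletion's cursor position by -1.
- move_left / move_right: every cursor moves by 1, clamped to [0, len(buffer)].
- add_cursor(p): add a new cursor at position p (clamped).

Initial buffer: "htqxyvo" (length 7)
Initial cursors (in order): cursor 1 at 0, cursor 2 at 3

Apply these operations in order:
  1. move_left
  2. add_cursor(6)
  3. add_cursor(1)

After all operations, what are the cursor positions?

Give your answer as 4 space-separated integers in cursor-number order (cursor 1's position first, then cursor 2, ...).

After op 1 (move_left): buffer="htqxyvo" (len 7), cursors c1@0 c2@2, authorship .......
After op 2 (add_cursor(6)): buffer="htqxyvo" (len 7), cursors c1@0 c2@2 c3@6, authorship .......
After op 3 (add_cursor(1)): buffer="htqxyvo" (len 7), cursors c1@0 c4@1 c2@2 c3@6, authorship .......

Answer: 0 2 6 1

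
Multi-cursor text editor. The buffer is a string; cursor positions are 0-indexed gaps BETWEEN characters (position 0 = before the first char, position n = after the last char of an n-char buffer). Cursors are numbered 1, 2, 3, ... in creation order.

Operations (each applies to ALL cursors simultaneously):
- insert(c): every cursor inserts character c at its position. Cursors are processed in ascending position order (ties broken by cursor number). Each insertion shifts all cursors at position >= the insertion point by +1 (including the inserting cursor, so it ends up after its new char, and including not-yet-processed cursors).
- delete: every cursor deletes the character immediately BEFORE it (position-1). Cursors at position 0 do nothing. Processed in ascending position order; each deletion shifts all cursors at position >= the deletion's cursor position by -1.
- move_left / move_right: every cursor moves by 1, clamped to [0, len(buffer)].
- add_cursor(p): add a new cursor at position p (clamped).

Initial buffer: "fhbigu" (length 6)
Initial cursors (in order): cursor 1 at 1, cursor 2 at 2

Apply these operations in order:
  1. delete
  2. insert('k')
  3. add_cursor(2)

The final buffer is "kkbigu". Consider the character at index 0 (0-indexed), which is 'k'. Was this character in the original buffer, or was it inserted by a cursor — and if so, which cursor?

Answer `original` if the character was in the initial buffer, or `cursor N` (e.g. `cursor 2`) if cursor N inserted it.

After op 1 (delete): buffer="bigu" (len 4), cursors c1@0 c2@0, authorship ....
After op 2 (insert('k')): buffer="kkbigu" (len 6), cursors c1@2 c2@2, authorship 12....
After op 3 (add_cursor(2)): buffer="kkbigu" (len 6), cursors c1@2 c2@2 c3@2, authorship 12....
Authorship (.=original, N=cursor N): 1 2 . . . .
Index 0: author = 1

Answer: cursor 1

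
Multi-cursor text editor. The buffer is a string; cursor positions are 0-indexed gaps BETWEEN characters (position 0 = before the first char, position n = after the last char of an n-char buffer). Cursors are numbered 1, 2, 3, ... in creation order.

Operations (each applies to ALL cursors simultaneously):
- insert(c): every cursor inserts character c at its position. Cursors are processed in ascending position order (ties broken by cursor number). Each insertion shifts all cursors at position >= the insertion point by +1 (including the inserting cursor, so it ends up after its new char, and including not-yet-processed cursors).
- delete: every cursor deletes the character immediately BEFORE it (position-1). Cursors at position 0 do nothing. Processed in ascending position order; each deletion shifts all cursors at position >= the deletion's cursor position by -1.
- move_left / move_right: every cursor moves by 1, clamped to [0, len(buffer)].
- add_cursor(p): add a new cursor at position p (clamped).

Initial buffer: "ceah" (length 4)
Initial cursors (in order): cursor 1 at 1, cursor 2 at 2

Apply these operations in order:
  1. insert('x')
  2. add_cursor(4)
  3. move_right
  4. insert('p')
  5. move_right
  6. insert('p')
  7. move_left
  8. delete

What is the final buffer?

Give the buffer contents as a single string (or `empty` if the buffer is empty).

Answer: cxeppappp

Derivation:
After op 1 (insert('x')): buffer="cxexah" (len 6), cursors c1@2 c2@4, authorship .1.2..
After op 2 (add_cursor(4)): buffer="cxexah" (len 6), cursors c1@2 c2@4 c3@4, authorship .1.2..
After op 3 (move_right): buffer="cxexah" (len 6), cursors c1@3 c2@5 c3@5, authorship .1.2..
After op 4 (insert('p')): buffer="cxepxapph" (len 9), cursors c1@4 c2@8 c3@8, authorship .1.12.23.
After op 5 (move_right): buffer="cxepxapph" (len 9), cursors c1@5 c2@9 c3@9, authorship .1.12.23.
After op 6 (insert('p')): buffer="cxepxpapphpp" (len 12), cursors c1@6 c2@12 c3@12, authorship .1.121.23.23
After op 7 (move_left): buffer="cxepxpapphpp" (len 12), cursors c1@5 c2@11 c3@11, authorship .1.121.23.23
After op 8 (delete): buffer="cxeppappp" (len 9), cursors c1@4 c2@8 c3@8, authorship .1.11.233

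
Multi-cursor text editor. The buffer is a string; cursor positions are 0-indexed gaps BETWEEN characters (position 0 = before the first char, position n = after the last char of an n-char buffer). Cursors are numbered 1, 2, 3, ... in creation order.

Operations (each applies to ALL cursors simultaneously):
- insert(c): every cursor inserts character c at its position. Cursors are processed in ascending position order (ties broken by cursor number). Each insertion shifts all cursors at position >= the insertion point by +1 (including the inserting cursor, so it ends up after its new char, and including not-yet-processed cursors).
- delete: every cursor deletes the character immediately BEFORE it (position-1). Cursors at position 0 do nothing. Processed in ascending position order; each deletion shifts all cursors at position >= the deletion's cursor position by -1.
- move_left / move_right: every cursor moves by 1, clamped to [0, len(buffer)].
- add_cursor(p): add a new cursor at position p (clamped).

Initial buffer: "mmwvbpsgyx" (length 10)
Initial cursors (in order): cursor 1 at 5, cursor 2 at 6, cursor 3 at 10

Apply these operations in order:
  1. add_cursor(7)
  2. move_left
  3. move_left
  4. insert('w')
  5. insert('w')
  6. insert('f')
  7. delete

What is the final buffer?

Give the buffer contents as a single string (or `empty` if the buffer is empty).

After op 1 (add_cursor(7)): buffer="mmwvbpsgyx" (len 10), cursors c1@5 c2@6 c4@7 c3@10, authorship ..........
After op 2 (move_left): buffer="mmwvbpsgyx" (len 10), cursors c1@4 c2@5 c4@6 c3@9, authorship ..........
After op 3 (move_left): buffer="mmwvbpsgyx" (len 10), cursors c1@3 c2@4 c4@5 c3@8, authorship ..........
After op 4 (insert('w')): buffer="mmwwvwbwpsgwyx" (len 14), cursors c1@4 c2@6 c4@8 c3@12, authorship ...1.2.4...3..
After op 5 (insert('w')): buffer="mmwwwvwwbwwpsgwwyx" (len 18), cursors c1@5 c2@8 c4@11 c3@16, authorship ...11.22.44...33..
After op 6 (insert('f')): buffer="mmwwwfvwwfbwwfpsgwwfyx" (len 22), cursors c1@6 c2@10 c4@14 c3@20, authorship ...111.222.444...333..
After op 7 (delete): buffer="mmwwwvwwbwwpsgwwyx" (len 18), cursors c1@5 c2@8 c4@11 c3@16, authorship ...11.22.44...33..

Answer: mmwwwvwwbwwpsgwwyx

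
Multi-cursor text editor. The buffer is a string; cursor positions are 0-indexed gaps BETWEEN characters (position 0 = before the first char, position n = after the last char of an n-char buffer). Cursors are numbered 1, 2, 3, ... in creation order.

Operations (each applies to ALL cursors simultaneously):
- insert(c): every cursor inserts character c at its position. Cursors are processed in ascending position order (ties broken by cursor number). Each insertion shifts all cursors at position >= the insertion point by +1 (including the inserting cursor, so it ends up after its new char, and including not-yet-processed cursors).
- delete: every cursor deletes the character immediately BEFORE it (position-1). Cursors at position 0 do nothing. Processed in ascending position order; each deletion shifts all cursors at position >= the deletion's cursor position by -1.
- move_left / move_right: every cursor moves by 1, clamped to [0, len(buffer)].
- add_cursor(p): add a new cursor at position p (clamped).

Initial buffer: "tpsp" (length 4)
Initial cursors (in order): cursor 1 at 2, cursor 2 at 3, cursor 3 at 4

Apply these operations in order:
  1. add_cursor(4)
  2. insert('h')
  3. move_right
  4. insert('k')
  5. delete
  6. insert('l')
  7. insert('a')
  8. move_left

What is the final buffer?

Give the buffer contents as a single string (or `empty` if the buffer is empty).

After op 1 (add_cursor(4)): buffer="tpsp" (len 4), cursors c1@2 c2@3 c3@4 c4@4, authorship ....
After op 2 (insert('h')): buffer="tphshphh" (len 8), cursors c1@3 c2@5 c3@8 c4@8, authorship ..1.2.34
After op 3 (move_right): buffer="tphshphh" (len 8), cursors c1@4 c2@6 c3@8 c4@8, authorship ..1.2.34
After op 4 (insert('k')): buffer="tphskhpkhhkk" (len 12), cursors c1@5 c2@8 c3@12 c4@12, authorship ..1.12.23434
After op 5 (delete): buffer="tphshphh" (len 8), cursors c1@4 c2@6 c3@8 c4@8, authorship ..1.2.34
After op 6 (insert('l')): buffer="tphslhplhhll" (len 12), cursors c1@5 c2@8 c3@12 c4@12, authorship ..1.12.23434
After op 7 (insert('a')): buffer="tphslahplahhllaa" (len 16), cursors c1@6 c2@10 c3@16 c4@16, authorship ..1.112.22343434
After op 8 (move_left): buffer="tphslahplahhllaa" (len 16), cursors c1@5 c2@9 c3@15 c4@15, authorship ..1.112.22343434

Answer: tphslahplahhllaa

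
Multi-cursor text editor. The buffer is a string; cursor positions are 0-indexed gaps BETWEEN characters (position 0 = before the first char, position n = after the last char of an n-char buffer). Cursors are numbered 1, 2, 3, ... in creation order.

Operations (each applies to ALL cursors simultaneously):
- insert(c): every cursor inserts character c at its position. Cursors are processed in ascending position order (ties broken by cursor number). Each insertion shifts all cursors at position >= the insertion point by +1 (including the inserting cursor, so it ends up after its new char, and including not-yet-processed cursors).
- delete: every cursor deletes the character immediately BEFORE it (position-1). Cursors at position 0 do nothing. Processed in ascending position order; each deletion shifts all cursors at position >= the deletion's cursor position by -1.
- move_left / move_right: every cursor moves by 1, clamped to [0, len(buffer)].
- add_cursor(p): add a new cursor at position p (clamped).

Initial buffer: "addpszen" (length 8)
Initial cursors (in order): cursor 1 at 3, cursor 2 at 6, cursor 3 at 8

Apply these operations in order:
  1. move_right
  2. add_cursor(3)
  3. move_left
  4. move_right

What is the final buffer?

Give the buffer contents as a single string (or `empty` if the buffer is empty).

After op 1 (move_right): buffer="addpszen" (len 8), cursors c1@4 c2@7 c3@8, authorship ........
After op 2 (add_cursor(3)): buffer="addpszen" (len 8), cursors c4@3 c1@4 c2@7 c3@8, authorship ........
After op 3 (move_left): buffer="addpszen" (len 8), cursors c4@2 c1@3 c2@6 c3@7, authorship ........
After op 4 (move_right): buffer="addpszen" (len 8), cursors c4@3 c1@4 c2@7 c3@8, authorship ........

Answer: addpszen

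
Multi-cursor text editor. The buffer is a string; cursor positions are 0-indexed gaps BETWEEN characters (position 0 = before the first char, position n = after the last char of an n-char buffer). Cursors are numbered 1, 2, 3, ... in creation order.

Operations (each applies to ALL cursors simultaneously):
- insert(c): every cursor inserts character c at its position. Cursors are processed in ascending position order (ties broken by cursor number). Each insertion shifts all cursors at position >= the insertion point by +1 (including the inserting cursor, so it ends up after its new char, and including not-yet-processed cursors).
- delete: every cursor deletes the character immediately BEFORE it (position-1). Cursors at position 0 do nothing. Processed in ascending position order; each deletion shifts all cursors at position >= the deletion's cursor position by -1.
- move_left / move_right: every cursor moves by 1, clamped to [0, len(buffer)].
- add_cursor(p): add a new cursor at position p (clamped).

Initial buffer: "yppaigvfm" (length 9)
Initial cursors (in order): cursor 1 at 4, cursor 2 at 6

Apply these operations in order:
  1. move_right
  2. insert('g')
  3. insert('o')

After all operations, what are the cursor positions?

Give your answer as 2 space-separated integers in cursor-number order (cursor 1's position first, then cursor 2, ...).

After op 1 (move_right): buffer="yppaigvfm" (len 9), cursors c1@5 c2@7, authorship .........
After op 2 (insert('g')): buffer="yppaiggvgfm" (len 11), cursors c1@6 c2@9, authorship .....1..2..
After op 3 (insert('o')): buffer="yppaigogvgofm" (len 13), cursors c1@7 c2@11, authorship .....11..22..

Answer: 7 11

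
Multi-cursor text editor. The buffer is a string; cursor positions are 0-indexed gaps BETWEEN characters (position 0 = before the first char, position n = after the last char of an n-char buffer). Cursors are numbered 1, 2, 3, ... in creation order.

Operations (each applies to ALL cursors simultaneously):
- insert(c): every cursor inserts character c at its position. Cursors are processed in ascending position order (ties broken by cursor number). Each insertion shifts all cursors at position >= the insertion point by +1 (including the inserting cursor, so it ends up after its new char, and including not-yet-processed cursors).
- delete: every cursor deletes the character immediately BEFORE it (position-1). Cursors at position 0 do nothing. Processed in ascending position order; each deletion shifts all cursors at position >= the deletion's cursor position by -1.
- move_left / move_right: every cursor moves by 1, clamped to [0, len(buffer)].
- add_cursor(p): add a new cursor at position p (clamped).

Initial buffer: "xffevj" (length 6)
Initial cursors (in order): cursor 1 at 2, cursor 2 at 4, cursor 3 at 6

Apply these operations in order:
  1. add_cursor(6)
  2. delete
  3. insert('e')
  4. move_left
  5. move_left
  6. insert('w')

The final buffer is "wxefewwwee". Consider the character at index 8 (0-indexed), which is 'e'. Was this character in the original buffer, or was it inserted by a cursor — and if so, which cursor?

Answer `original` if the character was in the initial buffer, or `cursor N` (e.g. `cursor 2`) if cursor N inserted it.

After op 1 (add_cursor(6)): buffer="xffevj" (len 6), cursors c1@2 c2@4 c3@6 c4@6, authorship ......
After op 2 (delete): buffer="xf" (len 2), cursors c1@1 c2@2 c3@2 c4@2, authorship ..
After op 3 (insert('e')): buffer="xefeee" (len 6), cursors c1@2 c2@6 c3@6 c4@6, authorship .1.234
After op 4 (move_left): buffer="xefeee" (len 6), cursors c1@1 c2@5 c3@5 c4@5, authorship .1.234
After op 5 (move_left): buffer="xefeee" (len 6), cursors c1@0 c2@4 c3@4 c4@4, authorship .1.234
After op 6 (insert('w')): buffer="wxefewwwee" (len 10), cursors c1@1 c2@8 c3@8 c4@8, authorship 1.1.223434
Authorship (.=original, N=cursor N): 1 . 1 . 2 2 3 4 3 4
Index 8: author = 3

Answer: cursor 3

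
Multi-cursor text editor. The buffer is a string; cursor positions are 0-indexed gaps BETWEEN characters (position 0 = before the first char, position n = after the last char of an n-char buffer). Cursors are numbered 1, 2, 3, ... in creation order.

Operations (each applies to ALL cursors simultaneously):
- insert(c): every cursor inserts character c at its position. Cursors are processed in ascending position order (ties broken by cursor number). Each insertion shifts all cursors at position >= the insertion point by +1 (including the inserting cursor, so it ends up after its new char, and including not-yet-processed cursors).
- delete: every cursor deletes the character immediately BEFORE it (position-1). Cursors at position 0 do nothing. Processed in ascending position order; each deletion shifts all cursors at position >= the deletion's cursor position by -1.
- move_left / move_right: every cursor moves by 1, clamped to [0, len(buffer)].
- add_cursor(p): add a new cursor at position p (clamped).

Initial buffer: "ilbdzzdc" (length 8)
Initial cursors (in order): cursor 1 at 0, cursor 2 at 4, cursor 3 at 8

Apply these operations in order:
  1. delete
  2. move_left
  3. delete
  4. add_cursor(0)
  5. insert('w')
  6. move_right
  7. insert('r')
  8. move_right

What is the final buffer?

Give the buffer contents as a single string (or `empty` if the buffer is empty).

After op 1 (delete): buffer="ilbzzd" (len 6), cursors c1@0 c2@3 c3@6, authorship ......
After op 2 (move_left): buffer="ilbzzd" (len 6), cursors c1@0 c2@2 c3@5, authorship ......
After op 3 (delete): buffer="ibzd" (len 4), cursors c1@0 c2@1 c3@3, authorship ....
After op 4 (add_cursor(0)): buffer="ibzd" (len 4), cursors c1@0 c4@0 c2@1 c3@3, authorship ....
After op 5 (insert('w')): buffer="wwiwbzwd" (len 8), cursors c1@2 c4@2 c2@4 c3@7, authorship 14.2..3.
After op 6 (move_right): buffer="wwiwbzwd" (len 8), cursors c1@3 c4@3 c2@5 c3@8, authorship 14.2..3.
After op 7 (insert('r')): buffer="wwirrwbrzwdr" (len 12), cursors c1@5 c4@5 c2@8 c3@12, authorship 14.142.2.3.3
After op 8 (move_right): buffer="wwirrwbrzwdr" (len 12), cursors c1@6 c4@6 c2@9 c3@12, authorship 14.142.2.3.3

Answer: wwirrwbrzwdr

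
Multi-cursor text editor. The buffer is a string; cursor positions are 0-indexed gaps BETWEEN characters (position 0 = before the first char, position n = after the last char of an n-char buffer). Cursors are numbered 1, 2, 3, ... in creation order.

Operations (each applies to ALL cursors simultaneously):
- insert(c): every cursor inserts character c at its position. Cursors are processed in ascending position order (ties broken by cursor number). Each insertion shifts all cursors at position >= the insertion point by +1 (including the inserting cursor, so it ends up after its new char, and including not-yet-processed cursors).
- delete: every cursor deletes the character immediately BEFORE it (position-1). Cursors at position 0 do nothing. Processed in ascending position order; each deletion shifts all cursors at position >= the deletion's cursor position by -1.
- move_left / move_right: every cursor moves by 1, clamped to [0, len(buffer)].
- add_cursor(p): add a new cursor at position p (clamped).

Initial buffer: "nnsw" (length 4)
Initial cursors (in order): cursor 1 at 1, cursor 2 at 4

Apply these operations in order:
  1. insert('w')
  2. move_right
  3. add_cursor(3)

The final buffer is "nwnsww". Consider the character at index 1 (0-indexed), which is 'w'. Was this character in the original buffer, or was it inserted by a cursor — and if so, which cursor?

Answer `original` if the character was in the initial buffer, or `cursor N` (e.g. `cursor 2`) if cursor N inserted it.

Answer: cursor 1

Derivation:
After op 1 (insert('w')): buffer="nwnsww" (len 6), cursors c1@2 c2@6, authorship .1...2
After op 2 (move_right): buffer="nwnsww" (len 6), cursors c1@3 c2@6, authorship .1...2
After op 3 (add_cursor(3)): buffer="nwnsww" (len 6), cursors c1@3 c3@3 c2@6, authorship .1...2
Authorship (.=original, N=cursor N): . 1 . . . 2
Index 1: author = 1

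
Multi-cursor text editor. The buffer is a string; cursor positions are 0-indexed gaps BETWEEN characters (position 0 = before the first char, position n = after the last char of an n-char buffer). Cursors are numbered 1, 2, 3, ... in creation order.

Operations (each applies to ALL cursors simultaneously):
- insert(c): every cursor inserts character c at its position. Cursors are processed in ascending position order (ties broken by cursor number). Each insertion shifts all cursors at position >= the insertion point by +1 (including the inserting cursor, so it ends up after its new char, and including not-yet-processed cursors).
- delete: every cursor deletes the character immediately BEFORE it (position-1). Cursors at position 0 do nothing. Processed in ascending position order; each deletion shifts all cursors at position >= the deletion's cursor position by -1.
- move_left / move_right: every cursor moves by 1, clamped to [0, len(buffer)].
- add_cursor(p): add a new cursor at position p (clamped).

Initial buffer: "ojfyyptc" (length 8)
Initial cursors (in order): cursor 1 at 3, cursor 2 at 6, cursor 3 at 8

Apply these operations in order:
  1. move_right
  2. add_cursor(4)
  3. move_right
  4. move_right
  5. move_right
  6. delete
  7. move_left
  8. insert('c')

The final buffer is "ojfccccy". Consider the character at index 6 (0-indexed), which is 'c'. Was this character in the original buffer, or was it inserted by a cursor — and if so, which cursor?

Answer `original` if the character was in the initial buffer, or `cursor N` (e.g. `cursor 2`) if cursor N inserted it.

Answer: cursor 4

Derivation:
After op 1 (move_right): buffer="ojfyyptc" (len 8), cursors c1@4 c2@7 c3@8, authorship ........
After op 2 (add_cursor(4)): buffer="ojfyyptc" (len 8), cursors c1@4 c4@4 c2@7 c3@8, authorship ........
After op 3 (move_right): buffer="ojfyyptc" (len 8), cursors c1@5 c4@5 c2@8 c3@8, authorship ........
After op 4 (move_right): buffer="ojfyyptc" (len 8), cursors c1@6 c4@6 c2@8 c3@8, authorship ........
After op 5 (move_right): buffer="ojfyyptc" (len 8), cursors c1@7 c4@7 c2@8 c3@8, authorship ........
After op 6 (delete): buffer="ojfy" (len 4), cursors c1@4 c2@4 c3@4 c4@4, authorship ....
After op 7 (move_left): buffer="ojfy" (len 4), cursors c1@3 c2@3 c3@3 c4@3, authorship ....
After op 8 (insert('c')): buffer="ojfccccy" (len 8), cursors c1@7 c2@7 c3@7 c4@7, authorship ...1234.
Authorship (.=original, N=cursor N): . . . 1 2 3 4 .
Index 6: author = 4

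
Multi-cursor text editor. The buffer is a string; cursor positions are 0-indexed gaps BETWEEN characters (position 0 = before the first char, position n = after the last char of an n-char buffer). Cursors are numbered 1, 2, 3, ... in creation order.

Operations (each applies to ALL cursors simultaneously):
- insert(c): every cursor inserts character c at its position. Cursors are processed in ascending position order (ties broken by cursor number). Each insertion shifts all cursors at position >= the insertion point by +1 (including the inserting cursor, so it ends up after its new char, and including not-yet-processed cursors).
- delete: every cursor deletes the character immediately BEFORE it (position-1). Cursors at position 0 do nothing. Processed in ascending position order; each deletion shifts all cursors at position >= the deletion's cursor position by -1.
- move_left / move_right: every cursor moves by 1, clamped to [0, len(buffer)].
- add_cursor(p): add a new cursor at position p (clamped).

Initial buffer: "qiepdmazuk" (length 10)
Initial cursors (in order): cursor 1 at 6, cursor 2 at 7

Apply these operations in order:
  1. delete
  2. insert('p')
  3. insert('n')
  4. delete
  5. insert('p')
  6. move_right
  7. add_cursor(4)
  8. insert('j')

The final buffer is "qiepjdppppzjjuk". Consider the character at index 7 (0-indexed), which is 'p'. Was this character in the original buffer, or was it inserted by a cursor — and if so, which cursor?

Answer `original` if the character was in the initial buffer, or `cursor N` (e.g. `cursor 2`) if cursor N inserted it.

Answer: cursor 2

Derivation:
After op 1 (delete): buffer="qiepdzuk" (len 8), cursors c1@5 c2@5, authorship ........
After op 2 (insert('p')): buffer="qiepdppzuk" (len 10), cursors c1@7 c2@7, authorship .....12...
After op 3 (insert('n')): buffer="qiepdppnnzuk" (len 12), cursors c1@9 c2@9, authorship .....1212...
After op 4 (delete): buffer="qiepdppzuk" (len 10), cursors c1@7 c2@7, authorship .....12...
After op 5 (insert('p')): buffer="qiepdppppzuk" (len 12), cursors c1@9 c2@9, authorship .....1212...
After op 6 (move_right): buffer="qiepdppppzuk" (len 12), cursors c1@10 c2@10, authorship .....1212...
After op 7 (add_cursor(4)): buffer="qiepdppppzuk" (len 12), cursors c3@4 c1@10 c2@10, authorship .....1212...
After op 8 (insert('j')): buffer="qiepjdppppzjjuk" (len 15), cursors c3@5 c1@13 c2@13, authorship ....3.1212.12..
Authorship (.=original, N=cursor N): . . . . 3 . 1 2 1 2 . 1 2 . .
Index 7: author = 2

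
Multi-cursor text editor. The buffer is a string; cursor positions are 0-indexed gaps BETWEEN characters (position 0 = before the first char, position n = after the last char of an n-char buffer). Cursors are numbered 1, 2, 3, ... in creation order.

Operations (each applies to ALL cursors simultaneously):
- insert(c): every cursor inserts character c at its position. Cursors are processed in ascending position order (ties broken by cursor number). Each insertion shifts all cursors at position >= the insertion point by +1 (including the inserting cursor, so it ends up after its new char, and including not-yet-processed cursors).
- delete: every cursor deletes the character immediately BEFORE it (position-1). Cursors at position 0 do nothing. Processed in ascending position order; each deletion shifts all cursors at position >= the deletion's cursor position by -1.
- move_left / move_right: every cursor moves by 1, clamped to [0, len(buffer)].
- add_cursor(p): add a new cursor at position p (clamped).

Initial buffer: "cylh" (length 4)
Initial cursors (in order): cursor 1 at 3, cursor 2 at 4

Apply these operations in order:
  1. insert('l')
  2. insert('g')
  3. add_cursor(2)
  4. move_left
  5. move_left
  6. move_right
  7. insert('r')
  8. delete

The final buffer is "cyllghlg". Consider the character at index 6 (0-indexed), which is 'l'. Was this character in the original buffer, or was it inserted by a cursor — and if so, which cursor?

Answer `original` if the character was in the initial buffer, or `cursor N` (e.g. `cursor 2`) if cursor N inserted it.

Answer: cursor 2

Derivation:
After op 1 (insert('l')): buffer="cyllhl" (len 6), cursors c1@4 c2@6, authorship ...1.2
After op 2 (insert('g')): buffer="cyllghlg" (len 8), cursors c1@5 c2@8, authorship ...11.22
After op 3 (add_cursor(2)): buffer="cyllghlg" (len 8), cursors c3@2 c1@5 c2@8, authorship ...11.22
After op 4 (move_left): buffer="cyllghlg" (len 8), cursors c3@1 c1@4 c2@7, authorship ...11.22
After op 5 (move_left): buffer="cyllghlg" (len 8), cursors c3@0 c1@3 c2@6, authorship ...11.22
After op 6 (move_right): buffer="cyllghlg" (len 8), cursors c3@1 c1@4 c2@7, authorship ...11.22
After op 7 (insert('r')): buffer="cryllrghlrg" (len 11), cursors c3@2 c1@6 c2@10, authorship .3..111.222
After op 8 (delete): buffer="cyllghlg" (len 8), cursors c3@1 c1@4 c2@7, authorship ...11.22
Authorship (.=original, N=cursor N): . . . 1 1 . 2 2
Index 6: author = 2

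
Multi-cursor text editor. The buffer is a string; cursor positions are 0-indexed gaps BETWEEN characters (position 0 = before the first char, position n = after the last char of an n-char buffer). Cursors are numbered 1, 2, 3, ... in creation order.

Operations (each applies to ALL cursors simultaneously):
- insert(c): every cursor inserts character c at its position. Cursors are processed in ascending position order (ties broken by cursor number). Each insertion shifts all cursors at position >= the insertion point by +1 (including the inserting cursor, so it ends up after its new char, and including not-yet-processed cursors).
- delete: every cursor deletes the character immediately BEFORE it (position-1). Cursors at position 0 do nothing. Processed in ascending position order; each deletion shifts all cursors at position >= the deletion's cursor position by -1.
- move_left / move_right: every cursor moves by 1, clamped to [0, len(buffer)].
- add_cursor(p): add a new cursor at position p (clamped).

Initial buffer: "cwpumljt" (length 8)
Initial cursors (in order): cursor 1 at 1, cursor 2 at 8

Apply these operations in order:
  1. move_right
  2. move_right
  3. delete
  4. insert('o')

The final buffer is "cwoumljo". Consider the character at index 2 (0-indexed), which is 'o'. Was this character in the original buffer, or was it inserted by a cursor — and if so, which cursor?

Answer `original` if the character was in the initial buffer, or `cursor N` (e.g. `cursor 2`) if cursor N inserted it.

After op 1 (move_right): buffer="cwpumljt" (len 8), cursors c1@2 c2@8, authorship ........
After op 2 (move_right): buffer="cwpumljt" (len 8), cursors c1@3 c2@8, authorship ........
After op 3 (delete): buffer="cwumlj" (len 6), cursors c1@2 c2@6, authorship ......
After op 4 (insert('o')): buffer="cwoumljo" (len 8), cursors c1@3 c2@8, authorship ..1....2
Authorship (.=original, N=cursor N): . . 1 . . . . 2
Index 2: author = 1

Answer: cursor 1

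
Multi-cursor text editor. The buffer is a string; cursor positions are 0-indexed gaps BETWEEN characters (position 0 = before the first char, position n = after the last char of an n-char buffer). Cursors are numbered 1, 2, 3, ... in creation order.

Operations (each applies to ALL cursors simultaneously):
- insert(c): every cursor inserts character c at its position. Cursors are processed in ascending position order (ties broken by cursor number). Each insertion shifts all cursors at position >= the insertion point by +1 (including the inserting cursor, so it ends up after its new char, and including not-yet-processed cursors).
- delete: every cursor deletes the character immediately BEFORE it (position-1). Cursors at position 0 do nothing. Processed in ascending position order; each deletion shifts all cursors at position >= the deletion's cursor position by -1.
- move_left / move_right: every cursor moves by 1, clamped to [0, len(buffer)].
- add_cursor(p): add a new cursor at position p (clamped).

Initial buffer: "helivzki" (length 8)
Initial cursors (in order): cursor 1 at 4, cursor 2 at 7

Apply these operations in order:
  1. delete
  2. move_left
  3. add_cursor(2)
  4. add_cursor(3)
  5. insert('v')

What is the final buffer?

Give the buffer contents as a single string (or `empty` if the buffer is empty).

After op 1 (delete): buffer="helvzi" (len 6), cursors c1@3 c2@5, authorship ......
After op 2 (move_left): buffer="helvzi" (len 6), cursors c1@2 c2@4, authorship ......
After op 3 (add_cursor(2)): buffer="helvzi" (len 6), cursors c1@2 c3@2 c2@4, authorship ......
After op 4 (add_cursor(3)): buffer="helvzi" (len 6), cursors c1@2 c3@2 c4@3 c2@4, authorship ......
After op 5 (insert('v')): buffer="hevvlvvvzi" (len 10), cursors c1@4 c3@4 c4@6 c2@8, authorship ..13.4.2..

Answer: hevvlvvvzi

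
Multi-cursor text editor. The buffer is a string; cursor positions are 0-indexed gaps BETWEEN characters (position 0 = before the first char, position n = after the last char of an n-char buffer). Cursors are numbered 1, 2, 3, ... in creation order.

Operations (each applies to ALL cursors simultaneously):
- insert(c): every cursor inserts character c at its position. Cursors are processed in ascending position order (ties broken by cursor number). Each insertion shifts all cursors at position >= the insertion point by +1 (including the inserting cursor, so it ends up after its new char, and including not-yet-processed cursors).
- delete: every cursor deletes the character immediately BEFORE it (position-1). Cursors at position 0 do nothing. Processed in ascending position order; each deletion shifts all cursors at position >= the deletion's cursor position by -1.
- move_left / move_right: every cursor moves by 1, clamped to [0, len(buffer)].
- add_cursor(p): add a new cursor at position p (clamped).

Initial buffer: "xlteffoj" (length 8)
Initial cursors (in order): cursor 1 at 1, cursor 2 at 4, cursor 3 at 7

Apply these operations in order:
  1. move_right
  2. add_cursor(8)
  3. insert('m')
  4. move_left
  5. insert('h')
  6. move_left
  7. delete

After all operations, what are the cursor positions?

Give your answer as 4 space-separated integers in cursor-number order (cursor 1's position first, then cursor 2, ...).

After op 1 (move_right): buffer="xlteffoj" (len 8), cursors c1@2 c2@5 c3@8, authorship ........
After op 2 (add_cursor(8)): buffer="xlteffoj" (len 8), cursors c1@2 c2@5 c3@8 c4@8, authorship ........
After op 3 (insert('m')): buffer="xlmtefmfojmm" (len 12), cursors c1@3 c2@7 c3@12 c4@12, authorship ..1...2...34
After op 4 (move_left): buffer="xlmtefmfojmm" (len 12), cursors c1@2 c2@6 c3@11 c4@11, authorship ..1...2...34
After op 5 (insert('h')): buffer="xlhmtefhmfojmhhm" (len 16), cursors c1@3 c2@8 c3@15 c4@15, authorship ..11...22...3344
After op 6 (move_left): buffer="xlhmtefhmfojmhhm" (len 16), cursors c1@2 c2@7 c3@14 c4@14, authorship ..11...22...3344
After op 7 (delete): buffer="xhmtehmfojhm" (len 12), cursors c1@1 c2@5 c3@10 c4@10, authorship .11..22...44

Answer: 1 5 10 10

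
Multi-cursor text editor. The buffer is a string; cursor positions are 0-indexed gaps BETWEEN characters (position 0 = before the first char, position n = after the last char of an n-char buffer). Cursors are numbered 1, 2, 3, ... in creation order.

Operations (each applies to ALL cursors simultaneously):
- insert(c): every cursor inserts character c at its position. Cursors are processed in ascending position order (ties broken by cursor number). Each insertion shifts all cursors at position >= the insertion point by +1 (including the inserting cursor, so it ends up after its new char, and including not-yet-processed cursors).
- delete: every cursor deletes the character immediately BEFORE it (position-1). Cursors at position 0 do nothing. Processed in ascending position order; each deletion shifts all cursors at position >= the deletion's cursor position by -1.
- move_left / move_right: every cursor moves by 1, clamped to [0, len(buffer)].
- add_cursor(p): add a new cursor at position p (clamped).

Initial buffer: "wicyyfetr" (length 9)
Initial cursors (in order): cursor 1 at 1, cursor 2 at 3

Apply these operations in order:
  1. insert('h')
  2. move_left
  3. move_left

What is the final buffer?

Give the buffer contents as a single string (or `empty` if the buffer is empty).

After op 1 (insert('h')): buffer="whichyyfetr" (len 11), cursors c1@2 c2@5, authorship .1..2......
After op 2 (move_left): buffer="whichyyfetr" (len 11), cursors c1@1 c2@4, authorship .1..2......
After op 3 (move_left): buffer="whichyyfetr" (len 11), cursors c1@0 c2@3, authorship .1..2......

Answer: whichyyfetr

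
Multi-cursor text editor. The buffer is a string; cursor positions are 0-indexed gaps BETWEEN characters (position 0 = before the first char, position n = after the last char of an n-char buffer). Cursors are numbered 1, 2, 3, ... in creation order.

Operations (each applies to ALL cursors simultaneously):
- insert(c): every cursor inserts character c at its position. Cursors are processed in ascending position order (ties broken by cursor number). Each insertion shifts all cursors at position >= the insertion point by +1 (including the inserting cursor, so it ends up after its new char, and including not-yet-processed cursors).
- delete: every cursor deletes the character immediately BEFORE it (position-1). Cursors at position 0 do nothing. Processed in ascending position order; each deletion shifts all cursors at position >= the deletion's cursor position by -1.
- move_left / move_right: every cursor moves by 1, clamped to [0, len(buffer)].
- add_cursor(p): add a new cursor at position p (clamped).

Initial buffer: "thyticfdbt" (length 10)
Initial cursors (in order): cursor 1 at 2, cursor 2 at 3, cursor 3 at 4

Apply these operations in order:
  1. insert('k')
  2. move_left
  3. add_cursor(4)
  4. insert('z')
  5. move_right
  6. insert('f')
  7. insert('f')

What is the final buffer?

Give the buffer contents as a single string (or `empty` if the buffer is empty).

Answer: thzkffyzzkfffftzkfficfdbt

Derivation:
After op 1 (insert('k')): buffer="thkyktkicfdbt" (len 13), cursors c1@3 c2@5 c3@7, authorship ..1.2.3......
After op 2 (move_left): buffer="thkyktkicfdbt" (len 13), cursors c1@2 c2@4 c3@6, authorship ..1.2.3......
After op 3 (add_cursor(4)): buffer="thkyktkicfdbt" (len 13), cursors c1@2 c2@4 c4@4 c3@6, authorship ..1.2.3......
After op 4 (insert('z')): buffer="thzkyzzktzkicfdbt" (len 17), cursors c1@3 c2@7 c4@7 c3@10, authorship ..11.242.33......
After op 5 (move_right): buffer="thzkyzzktzkicfdbt" (len 17), cursors c1@4 c2@8 c4@8 c3@11, authorship ..11.242.33......
After op 6 (insert('f')): buffer="thzkfyzzkfftzkficfdbt" (len 21), cursors c1@5 c2@11 c4@11 c3@15, authorship ..111.24224.333......
After op 7 (insert('f')): buffer="thzkffyzzkfffftzkfficfdbt" (len 25), cursors c1@6 c2@14 c4@14 c3@19, authorship ..1111.2422424.3333......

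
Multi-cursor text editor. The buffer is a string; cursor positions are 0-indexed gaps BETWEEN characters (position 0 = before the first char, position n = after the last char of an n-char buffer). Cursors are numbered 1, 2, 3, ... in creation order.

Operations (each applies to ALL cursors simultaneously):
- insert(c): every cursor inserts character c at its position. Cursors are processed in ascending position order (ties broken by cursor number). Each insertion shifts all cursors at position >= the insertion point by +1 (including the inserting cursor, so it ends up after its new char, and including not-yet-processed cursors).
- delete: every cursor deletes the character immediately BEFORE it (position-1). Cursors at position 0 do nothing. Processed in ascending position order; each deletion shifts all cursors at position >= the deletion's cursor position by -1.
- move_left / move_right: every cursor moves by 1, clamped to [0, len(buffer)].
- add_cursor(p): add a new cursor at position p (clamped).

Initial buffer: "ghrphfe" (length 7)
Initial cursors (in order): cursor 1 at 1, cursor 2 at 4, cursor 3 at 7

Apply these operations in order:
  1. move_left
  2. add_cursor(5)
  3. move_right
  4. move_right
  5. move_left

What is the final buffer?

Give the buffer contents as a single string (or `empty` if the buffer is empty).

Answer: ghrphfe

Derivation:
After op 1 (move_left): buffer="ghrphfe" (len 7), cursors c1@0 c2@3 c3@6, authorship .......
After op 2 (add_cursor(5)): buffer="ghrphfe" (len 7), cursors c1@0 c2@3 c4@5 c3@6, authorship .......
After op 3 (move_right): buffer="ghrphfe" (len 7), cursors c1@1 c2@4 c4@6 c3@7, authorship .......
After op 4 (move_right): buffer="ghrphfe" (len 7), cursors c1@2 c2@5 c3@7 c4@7, authorship .......
After op 5 (move_left): buffer="ghrphfe" (len 7), cursors c1@1 c2@4 c3@6 c4@6, authorship .......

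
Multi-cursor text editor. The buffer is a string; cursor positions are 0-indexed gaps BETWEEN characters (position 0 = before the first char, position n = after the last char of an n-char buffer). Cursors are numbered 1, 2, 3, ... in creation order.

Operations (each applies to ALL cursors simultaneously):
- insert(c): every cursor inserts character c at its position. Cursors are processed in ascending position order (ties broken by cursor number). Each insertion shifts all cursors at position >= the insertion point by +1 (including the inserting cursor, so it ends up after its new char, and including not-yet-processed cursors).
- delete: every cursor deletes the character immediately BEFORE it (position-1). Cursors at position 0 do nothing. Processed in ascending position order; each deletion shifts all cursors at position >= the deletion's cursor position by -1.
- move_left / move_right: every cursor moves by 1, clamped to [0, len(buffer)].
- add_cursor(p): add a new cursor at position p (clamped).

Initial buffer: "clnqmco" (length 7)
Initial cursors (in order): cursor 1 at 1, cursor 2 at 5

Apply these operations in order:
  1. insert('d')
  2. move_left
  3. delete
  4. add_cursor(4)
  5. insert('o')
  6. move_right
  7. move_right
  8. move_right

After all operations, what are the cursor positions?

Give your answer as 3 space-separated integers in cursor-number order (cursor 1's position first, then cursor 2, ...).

After op 1 (insert('d')): buffer="cdlnqmdco" (len 9), cursors c1@2 c2@7, authorship .1....2..
After op 2 (move_left): buffer="cdlnqmdco" (len 9), cursors c1@1 c2@6, authorship .1....2..
After op 3 (delete): buffer="dlnqdco" (len 7), cursors c1@0 c2@4, authorship 1...2..
After op 4 (add_cursor(4)): buffer="dlnqdco" (len 7), cursors c1@0 c2@4 c3@4, authorship 1...2..
After op 5 (insert('o')): buffer="odlnqoodco" (len 10), cursors c1@1 c2@7 c3@7, authorship 11...232..
After op 6 (move_right): buffer="odlnqoodco" (len 10), cursors c1@2 c2@8 c3@8, authorship 11...232..
After op 7 (move_right): buffer="odlnqoodco" (len 10), cursors c1@3 c2@9 c3@9, authorship 11...232..
After op 8 (move_right): buffer="odlnqoodco" (len 10), cursors c1@4 c2@10 c3@10, authorship 11...232..

Answer: 4 10 10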